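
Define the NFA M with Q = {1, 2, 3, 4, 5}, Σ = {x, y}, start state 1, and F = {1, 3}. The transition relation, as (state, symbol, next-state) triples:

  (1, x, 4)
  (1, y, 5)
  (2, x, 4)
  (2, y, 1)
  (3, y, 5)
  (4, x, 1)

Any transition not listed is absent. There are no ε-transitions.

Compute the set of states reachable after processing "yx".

∅

Start in {1}.
Read 'y': 1→{5}; now {5}.
Read 'x': 5→∅; now ∅.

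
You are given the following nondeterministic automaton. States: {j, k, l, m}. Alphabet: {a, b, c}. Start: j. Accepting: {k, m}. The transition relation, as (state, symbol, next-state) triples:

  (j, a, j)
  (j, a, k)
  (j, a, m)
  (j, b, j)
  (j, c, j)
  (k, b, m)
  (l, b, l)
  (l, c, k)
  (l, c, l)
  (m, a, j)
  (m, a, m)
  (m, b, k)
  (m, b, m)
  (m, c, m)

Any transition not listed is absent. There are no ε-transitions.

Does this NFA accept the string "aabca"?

Start in {j}.
Read 'a': j→{j, k, m}; now {j, k, m}.
Read 'a': j→{j, k, m}, k→∅, m→{j, m}; now {j, k, m}.
Read 'b': j→{j}, k→{m}, m→{k, m}; now {j, k, m}.
Read 'c': j→{j}, k→∅, m→{m}; now {j, m}.
Read 'a': j→{j, k, m}, m→{j, m}; now {j, k, m}.
The final set {j, k, m} contains the accepting states k, m.

Yes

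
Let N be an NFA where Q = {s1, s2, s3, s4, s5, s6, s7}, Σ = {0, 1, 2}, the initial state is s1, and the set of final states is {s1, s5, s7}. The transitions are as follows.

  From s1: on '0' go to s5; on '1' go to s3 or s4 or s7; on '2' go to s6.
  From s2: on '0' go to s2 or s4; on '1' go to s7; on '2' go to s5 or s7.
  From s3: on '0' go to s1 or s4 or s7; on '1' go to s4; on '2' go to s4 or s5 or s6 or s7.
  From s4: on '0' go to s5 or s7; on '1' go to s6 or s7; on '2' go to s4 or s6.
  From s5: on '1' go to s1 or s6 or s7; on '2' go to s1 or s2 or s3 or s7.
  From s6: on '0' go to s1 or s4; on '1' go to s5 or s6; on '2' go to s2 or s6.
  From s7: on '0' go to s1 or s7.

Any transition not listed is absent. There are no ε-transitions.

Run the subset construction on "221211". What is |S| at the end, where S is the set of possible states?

5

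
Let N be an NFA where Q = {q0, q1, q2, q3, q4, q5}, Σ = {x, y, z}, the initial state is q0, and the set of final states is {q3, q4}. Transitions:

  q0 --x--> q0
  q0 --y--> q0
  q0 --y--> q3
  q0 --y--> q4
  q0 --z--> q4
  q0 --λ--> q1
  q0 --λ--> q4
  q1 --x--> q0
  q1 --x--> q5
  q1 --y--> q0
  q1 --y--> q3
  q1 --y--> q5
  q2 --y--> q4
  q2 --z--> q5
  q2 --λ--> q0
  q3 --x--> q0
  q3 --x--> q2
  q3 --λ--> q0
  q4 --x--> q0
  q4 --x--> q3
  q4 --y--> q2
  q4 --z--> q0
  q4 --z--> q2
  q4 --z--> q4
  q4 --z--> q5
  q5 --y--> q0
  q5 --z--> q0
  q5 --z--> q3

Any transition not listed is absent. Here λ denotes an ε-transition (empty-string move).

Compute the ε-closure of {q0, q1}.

Begin with {q0, q1}.
ε-move q0 → q4; add q4.

{q0, q1, q4}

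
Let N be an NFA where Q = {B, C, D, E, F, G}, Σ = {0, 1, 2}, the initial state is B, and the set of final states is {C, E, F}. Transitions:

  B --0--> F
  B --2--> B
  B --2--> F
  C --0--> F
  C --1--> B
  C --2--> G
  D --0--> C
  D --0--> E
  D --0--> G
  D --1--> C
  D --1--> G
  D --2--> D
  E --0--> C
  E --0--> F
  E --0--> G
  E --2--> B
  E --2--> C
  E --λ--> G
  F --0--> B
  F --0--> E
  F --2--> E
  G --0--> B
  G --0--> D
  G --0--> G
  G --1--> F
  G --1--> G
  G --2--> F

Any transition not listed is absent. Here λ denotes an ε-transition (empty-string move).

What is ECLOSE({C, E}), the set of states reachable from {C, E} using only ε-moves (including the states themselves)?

{C, E, G}

Begin with {C, E}.
ε-move E → G; add G.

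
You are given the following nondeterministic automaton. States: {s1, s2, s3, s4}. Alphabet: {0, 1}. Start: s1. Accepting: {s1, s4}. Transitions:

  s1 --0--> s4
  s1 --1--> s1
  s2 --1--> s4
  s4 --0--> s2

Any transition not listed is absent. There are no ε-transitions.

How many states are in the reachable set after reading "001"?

Start in {s1}.
Read '0': s1→{s4}; now {s4}.
Read '0': s4→{s2}; now {s2}.
Read '1': s2→{s4}; now {s4}.
That set has 1 state.

1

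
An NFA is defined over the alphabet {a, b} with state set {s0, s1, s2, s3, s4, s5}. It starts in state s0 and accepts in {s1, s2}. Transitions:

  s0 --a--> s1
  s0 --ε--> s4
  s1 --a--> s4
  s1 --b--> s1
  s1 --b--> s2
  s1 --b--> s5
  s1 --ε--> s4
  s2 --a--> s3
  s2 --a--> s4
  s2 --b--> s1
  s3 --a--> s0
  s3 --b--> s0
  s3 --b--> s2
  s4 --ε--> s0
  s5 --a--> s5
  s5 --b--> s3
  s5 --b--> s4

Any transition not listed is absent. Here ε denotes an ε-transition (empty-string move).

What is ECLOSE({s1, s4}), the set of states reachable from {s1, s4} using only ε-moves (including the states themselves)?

{s0, s1, s4}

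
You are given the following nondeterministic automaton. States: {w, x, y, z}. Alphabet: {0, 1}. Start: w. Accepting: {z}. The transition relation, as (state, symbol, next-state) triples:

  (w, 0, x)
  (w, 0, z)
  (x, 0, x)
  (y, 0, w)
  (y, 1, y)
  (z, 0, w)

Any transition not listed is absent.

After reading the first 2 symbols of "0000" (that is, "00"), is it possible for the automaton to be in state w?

Yes

Start in {w}.
Read '0': w→{x, z}; now {x, z}.
Read '0': x→{x}, z→{w}; now {w, x}.
State w is in {w, x}.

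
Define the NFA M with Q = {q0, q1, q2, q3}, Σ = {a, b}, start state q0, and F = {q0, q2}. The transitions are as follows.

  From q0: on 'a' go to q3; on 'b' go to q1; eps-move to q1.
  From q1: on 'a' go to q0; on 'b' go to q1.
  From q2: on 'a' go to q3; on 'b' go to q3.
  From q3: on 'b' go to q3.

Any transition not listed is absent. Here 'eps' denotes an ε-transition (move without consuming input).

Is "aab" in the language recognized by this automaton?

No

Start: ε-closure({q0}) = {q0, q1}.
Read 'a': {q0, q1} → {q0, q1, q3}.
Read 'a': {q0, q1, q3} → {q0, q1, q3}.
Read 'b': {q0, q1, q3} → {q1, q3}.
The final set {q1, q3} contains no accepting state.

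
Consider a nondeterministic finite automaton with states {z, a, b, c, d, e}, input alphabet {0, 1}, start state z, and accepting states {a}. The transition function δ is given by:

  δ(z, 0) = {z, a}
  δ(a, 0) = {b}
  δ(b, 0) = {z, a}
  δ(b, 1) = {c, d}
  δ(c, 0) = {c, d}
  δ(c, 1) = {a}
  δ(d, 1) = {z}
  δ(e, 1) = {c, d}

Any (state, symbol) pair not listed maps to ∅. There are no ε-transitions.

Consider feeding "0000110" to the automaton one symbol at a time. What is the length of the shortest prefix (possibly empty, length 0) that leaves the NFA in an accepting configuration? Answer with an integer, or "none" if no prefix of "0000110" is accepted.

1

Start in {z}.
Read '0': z→{z, a}; now {z, a}.
None of the earlier sets intersect F, but {z, a} does.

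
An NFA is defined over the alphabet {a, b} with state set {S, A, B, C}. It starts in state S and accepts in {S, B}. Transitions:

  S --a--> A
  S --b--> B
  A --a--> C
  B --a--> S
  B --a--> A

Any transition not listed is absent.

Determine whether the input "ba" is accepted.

Yes

Start in {S}.
Read 'b': {S} → {B}.
Read 'a': {B} → {S, A}.
The final set {S, A} contains the accepting state S.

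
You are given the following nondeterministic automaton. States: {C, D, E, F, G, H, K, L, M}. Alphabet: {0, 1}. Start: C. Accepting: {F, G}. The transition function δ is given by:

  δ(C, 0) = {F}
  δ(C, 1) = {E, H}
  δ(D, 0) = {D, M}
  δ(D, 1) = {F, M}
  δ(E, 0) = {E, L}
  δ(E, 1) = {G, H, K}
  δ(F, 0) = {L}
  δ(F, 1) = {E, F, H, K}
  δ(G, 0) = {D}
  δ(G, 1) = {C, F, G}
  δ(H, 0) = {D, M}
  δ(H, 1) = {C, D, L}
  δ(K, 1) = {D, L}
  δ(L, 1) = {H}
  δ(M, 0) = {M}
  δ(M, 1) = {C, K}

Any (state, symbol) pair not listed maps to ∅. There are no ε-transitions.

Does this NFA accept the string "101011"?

Yes

Start in {C}.
Read '1': C→{E, H}; now {E, H}.
Read '0': E→{E, L}, H→{D, M}; now {D, E, L, M}.
Read '1': D→{F, M}, E→{G, H, K}, L→{H}, M→{C, K}; now {C, F, G, H, K, M}.
Read '0': C→{F}, F→{L}, G→{D}, H→{D, M}, K→∅, M→{M}; now {D, F, L, M}.
Read '1': D→{F, M}, F→{E, F, H, K}, L→{H}, M→{C, K}; now {C, E, F, H, K, M}.
Read '1': C→{E, H}, E→{G, H, K}, F→{E, F, H, K}, H→{C, D, L}, K→{D, L}, M→{C, K}; now {C, D, E, F, G, H, K, L}.
The final set {C, D, E, F, G, H, K, L} contains the accepting states F, G.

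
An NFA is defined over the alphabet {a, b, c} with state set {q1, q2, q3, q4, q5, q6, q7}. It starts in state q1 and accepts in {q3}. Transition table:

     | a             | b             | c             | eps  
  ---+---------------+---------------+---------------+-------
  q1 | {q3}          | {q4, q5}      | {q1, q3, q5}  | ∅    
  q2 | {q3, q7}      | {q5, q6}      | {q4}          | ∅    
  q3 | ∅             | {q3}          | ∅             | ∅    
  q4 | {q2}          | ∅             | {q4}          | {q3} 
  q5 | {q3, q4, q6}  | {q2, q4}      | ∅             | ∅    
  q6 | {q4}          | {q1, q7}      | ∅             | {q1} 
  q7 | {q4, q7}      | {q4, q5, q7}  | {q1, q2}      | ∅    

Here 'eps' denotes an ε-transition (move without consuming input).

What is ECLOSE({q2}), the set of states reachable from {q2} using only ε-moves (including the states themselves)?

{q2}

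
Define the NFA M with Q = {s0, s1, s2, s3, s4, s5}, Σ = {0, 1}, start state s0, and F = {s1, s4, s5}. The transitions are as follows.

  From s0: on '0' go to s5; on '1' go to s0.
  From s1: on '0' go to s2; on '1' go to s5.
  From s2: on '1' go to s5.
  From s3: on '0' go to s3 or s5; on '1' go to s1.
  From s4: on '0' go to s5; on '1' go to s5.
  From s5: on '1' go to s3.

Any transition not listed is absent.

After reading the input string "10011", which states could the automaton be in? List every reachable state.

Start in {s0}.
Read '1': {s0} → {s0}.
Read '0': {s0} → {s5}.
Read '0': {s5} → ∅.
The set is empty and remains empty for the remaining 2 symbols.

∅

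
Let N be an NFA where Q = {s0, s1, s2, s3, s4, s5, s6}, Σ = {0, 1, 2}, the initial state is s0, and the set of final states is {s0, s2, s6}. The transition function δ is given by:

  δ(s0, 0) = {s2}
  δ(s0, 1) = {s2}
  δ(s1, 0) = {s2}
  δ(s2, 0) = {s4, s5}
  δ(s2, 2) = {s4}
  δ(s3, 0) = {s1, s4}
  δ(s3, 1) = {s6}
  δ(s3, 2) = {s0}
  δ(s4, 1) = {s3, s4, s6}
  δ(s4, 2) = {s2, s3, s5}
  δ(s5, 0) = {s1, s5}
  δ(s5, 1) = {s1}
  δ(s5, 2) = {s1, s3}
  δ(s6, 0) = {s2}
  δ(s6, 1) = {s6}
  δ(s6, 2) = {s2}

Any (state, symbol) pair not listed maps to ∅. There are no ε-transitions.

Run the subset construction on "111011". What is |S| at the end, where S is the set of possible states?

0

Start in {s0}.
Read '1': {s0} → {s2}.
Read '1': {s2} → ∅.
The set is empty and remains empty for the remaining 4 symbols.
That set has 0 states.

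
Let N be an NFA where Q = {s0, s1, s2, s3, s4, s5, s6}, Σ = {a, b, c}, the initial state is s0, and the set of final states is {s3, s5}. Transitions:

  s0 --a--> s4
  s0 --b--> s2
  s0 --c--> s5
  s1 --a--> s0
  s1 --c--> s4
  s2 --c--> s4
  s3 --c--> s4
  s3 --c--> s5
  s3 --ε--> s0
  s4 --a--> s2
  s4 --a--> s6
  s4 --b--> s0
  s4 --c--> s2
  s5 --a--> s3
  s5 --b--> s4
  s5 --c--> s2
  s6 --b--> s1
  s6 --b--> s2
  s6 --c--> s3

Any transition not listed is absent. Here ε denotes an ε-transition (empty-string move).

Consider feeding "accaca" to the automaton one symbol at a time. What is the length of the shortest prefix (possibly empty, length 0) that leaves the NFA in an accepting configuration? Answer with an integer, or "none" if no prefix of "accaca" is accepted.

Start in {s0}.
Read 'a': s0→{s4}; now {s4}.
Read 'c': s4→{s2}; now {s2}.
Read 'c': s2→{s4}; now {s4}.
Read 'a': s4→{s2, s6}; now {s2, s6}.
Read 'c': s2→{s4}, s6→{s3}; union {s3, s4}; ε-closure = {s0, s3, s4}.
None of the earlier sets intersect F, but {s0, s3, s4} does.

5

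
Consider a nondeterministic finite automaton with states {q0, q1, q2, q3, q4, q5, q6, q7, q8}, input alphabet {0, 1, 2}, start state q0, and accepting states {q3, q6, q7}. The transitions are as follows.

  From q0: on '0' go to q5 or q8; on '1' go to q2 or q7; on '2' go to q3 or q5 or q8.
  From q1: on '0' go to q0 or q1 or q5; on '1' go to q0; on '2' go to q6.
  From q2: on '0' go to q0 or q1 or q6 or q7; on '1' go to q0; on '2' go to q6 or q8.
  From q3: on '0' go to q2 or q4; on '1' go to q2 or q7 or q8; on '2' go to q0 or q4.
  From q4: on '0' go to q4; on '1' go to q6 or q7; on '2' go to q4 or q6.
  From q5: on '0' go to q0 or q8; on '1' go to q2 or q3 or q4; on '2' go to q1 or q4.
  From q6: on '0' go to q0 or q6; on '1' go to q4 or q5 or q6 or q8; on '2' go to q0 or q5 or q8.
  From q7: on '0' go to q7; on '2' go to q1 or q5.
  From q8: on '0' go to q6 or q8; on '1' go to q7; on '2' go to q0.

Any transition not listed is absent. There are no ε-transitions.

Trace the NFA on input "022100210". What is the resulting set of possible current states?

{q0, q1, q2, q4, q5, q6, q7, q8}

Start in {q0}.
Read '0': {q0} → {q5, q8}.
Read '2': {q5, q8} → {q0, q1, q4}.
Read '2': {q0, q1, q4} → {q3, q4, q5, q6, q8}.
Read '1': {q3, q4, q5, q6, q8} → {q2, q3, q4, q5, q6, q7, q8}.
Read '0': {q2, q3, q4, q5, q6, q7, q8} → {q0, q1, q2, q4, q6, q7, q8}.
Read '0': {q0, q1, q2, q4, q6, q7, q8} → {q0, q1, q4, q5, q6, q7, q8}.
Read '2': {q0, q1, q4, q5, q6, q7, q8} → {q0, q1, q3, q4, q5, q6, q8}.
Read '1': {q0, q1, q3, q4, q5, q6, q8} → {q0, q2, q3, q4, q5, q6, q7, q8}.
Read '0': {q0, q2, q3, q4, q5, q6, q7, q8} → {q0, q1, q2, q4, q5, q6, q7, q8}.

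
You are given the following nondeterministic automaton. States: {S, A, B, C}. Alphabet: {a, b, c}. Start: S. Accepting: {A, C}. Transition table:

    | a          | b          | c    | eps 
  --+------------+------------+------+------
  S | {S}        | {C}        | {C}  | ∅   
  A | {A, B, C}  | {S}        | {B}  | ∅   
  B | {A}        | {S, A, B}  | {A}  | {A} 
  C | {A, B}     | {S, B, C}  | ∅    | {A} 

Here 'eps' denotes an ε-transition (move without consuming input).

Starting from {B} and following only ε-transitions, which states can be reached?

Begin with {B}.
ε-move B → A; add A.

{A, B}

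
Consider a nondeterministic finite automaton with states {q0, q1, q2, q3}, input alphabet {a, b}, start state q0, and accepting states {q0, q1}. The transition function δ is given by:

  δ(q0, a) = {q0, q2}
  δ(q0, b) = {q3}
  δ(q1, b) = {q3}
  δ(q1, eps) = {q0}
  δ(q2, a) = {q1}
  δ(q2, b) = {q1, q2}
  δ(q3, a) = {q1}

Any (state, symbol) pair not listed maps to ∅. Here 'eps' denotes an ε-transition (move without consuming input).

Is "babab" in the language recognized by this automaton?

Start in {q0}.
Read 'b': q0→{q3}; now {q3}.
Read 'a': q3→{q1}; union {q1}; ε-closure = {q0, q1}.
Read 'b': q0→{q3}, q1→{q3}; now {q3}.
Read 'a': q3→{q1}; union {q1}; ε-closure = {q0, q1}.
Read 'b': q0→{q3}, q1→{q3}; now {q3}.
The final set {q3} contains no accepting state.

No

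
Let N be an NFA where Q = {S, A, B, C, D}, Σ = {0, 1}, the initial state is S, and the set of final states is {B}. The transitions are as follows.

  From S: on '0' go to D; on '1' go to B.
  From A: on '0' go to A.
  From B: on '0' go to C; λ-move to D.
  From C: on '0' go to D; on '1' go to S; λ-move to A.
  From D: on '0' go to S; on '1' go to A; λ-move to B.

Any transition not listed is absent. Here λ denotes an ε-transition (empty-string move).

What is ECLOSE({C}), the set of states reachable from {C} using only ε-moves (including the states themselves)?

Begin with {C}.
ε-move C → A; add A.

{A, C}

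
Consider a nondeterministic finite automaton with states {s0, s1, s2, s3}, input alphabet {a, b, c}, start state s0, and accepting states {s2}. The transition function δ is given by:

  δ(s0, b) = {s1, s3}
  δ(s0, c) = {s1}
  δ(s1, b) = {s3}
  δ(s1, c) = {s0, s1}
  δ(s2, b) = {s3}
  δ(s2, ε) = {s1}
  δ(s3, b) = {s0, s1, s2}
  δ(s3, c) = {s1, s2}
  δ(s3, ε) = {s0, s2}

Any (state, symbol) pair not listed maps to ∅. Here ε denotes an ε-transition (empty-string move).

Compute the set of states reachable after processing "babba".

∅

Start in {s0}.
Read 'b': s0→{s1, s3}; union {s1, s3}; ε-closure = {s0, s1, s2, s3}.
Read 'a': s0→∅, s1→∅, s2→∅, s3→∅; now ∅.
The set is empty and remains empty for the remaining 3 symbols.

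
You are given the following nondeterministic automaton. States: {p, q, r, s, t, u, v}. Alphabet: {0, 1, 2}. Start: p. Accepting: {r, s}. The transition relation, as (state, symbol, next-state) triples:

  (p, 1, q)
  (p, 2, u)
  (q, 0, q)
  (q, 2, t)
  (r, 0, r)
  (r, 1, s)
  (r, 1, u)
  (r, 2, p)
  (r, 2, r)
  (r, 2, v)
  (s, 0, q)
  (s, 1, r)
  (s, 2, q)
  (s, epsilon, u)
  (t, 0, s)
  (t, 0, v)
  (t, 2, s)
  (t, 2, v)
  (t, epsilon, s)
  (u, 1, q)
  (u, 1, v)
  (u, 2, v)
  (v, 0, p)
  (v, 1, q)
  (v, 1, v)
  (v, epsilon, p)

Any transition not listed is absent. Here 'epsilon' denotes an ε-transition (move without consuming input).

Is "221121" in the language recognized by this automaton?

Start in {p}.
Read '2': p→{u}; now {u}.
Read '2': u→{v}; union {v}; ε-closure = {p, v}.
Read '1': p→{q}, v→{q, v}; union {q, v}; ε-closure = {p, q, v}.
Read '1': p→{q}, q→∅, v→{q, v}; union {q, v}; ε-closure = {p, q, v}.
Read '2': p→{u}, q→{t}, v→∅; union {t, u}; ε-closure = {s, t, u}.
Read '1': s→{r}, t→∅, u→{q, v}; union {q, r, v}; ε-closure = {p, q, r, v}.
The final set {p, q, r, v} contains the accepting state r.

Yes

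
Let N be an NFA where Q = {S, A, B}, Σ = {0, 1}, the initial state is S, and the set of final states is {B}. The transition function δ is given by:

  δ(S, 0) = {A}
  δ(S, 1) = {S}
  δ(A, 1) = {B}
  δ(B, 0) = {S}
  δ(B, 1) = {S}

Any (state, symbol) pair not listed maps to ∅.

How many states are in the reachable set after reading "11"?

Start in {S}.
Read '1': {S} → {S}.
Read '1': {S} → {S}.
That set has 1 state.

1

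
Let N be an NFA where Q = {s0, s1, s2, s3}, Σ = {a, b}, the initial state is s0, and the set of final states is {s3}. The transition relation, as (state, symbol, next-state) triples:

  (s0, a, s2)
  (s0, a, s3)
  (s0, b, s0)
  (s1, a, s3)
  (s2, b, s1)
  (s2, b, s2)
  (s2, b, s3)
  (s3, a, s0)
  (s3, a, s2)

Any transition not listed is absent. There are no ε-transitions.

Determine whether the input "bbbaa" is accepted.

No

Start in {s0}.
Read 'b': s0→{s0}; now {s0}.
Read 'b': s0→{s0}; now {s0}.
Read 'b': s0→{s0}; now {s0}.
Read 'a': s0→{s2, s3}; now {s2, s3}.
Read 'a': s2→∅, s3→{s0, s2}; now {s0, s2}.
The final set {s0, s2} contains no accepting state.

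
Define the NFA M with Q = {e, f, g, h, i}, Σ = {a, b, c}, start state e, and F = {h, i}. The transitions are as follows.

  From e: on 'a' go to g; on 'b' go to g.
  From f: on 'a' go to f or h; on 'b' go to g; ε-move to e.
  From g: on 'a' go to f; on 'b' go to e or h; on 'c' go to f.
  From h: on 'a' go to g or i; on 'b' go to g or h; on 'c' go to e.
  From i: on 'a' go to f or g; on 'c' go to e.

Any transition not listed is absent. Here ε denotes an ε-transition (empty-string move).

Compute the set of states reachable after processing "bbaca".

{e, f, g, h}

Start in {e}.
Read 'b': e→{g}; now {g}.
Read 'b': g→{e, h}; now {e, h}.
Read 'a': e→{g}, h→{g, i}; now {g, i}.
Read 'c': g→{f}, i→{e}; now {e, f}.
Read 'a': e→{g}, f→{f, h}; union {f, g, h}; ε-closure = {e, f, g, h}.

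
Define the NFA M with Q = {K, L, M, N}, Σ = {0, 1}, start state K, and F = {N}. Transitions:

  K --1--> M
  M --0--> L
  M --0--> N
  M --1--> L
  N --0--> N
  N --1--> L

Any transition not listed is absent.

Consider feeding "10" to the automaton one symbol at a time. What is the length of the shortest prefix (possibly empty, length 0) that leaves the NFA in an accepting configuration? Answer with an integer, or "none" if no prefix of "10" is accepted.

2

Start in {K}.
Read '1': K→{M}; now {M}.
Read '0': M→{L, N}; now {L, N}.
None of the earlier sets intersect F, but {L, N} does.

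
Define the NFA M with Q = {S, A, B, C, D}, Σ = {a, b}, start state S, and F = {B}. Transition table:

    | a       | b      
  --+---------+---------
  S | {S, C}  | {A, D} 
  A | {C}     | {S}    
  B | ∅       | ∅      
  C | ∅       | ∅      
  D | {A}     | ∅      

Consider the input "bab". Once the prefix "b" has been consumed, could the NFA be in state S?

No

Start in {S}.
Read 'b': S→{A, D}; now {A, D}.
State S is not in {A, D}.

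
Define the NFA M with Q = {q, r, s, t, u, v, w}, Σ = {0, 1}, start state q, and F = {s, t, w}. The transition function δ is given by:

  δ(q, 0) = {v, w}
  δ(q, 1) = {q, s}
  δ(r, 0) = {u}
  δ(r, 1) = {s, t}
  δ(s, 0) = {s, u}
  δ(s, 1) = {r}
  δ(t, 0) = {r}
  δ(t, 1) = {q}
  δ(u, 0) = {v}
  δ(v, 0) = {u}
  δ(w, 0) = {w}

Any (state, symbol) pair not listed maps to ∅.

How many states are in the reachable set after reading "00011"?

0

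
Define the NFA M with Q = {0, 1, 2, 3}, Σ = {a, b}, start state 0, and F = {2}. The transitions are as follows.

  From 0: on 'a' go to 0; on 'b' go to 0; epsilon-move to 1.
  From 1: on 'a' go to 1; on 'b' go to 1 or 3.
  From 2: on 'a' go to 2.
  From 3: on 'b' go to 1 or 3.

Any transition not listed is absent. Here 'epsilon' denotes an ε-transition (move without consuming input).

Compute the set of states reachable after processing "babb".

{0, 1, 3}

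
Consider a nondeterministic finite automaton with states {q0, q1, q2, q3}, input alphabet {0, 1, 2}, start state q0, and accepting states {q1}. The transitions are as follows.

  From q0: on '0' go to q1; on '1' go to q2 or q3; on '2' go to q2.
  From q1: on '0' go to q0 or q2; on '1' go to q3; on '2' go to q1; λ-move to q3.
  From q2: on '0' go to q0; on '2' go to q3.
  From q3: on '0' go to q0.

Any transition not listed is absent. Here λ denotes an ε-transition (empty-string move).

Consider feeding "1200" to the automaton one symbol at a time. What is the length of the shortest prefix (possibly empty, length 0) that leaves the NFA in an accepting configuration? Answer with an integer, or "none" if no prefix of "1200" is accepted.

4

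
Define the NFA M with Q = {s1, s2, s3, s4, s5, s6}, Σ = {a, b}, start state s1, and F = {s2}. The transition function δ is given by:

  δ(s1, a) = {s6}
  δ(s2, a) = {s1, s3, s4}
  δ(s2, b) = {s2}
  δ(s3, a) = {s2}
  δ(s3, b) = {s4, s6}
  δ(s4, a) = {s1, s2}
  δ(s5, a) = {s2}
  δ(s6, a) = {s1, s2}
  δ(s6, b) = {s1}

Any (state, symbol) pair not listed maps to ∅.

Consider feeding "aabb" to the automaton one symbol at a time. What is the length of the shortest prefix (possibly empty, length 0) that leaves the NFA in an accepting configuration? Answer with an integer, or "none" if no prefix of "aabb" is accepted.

Start in {s1}.
Read 'a': {s1} → {s6}.
Read 'a': {s6} → {s1, s2}.
None of the earlier sets intersect F, but {s1, s2} does.

2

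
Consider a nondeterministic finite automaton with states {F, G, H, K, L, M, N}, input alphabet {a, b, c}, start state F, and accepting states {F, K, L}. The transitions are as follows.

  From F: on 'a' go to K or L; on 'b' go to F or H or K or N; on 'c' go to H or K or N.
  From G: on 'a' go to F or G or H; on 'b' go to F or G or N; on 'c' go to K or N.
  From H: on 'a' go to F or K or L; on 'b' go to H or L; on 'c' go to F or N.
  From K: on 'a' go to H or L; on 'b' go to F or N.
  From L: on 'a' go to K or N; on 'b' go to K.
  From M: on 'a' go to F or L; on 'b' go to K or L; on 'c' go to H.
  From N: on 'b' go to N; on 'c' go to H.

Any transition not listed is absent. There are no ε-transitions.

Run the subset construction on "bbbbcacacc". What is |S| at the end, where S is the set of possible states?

4

Start in {F}.
Read 'b': {F} → {F, H, K, N}.
Read 'b': {F, H, K, N} → {F, H, K, L, N}.
Read 'b': {F, H, K, L, N} → {F, H, K, L, N}.
Read 'b': {F, H, K, L, N} → {F, H, K, L, N}.
Read 'c': {F, H, K, L, N} → {F, H, K, N}.
Read 'a': {F, H, K, N} → {F, H, K, L}.
Read 'c': {F, H, K, L} → {F, H, K, N}.
Read 'a': {F, H, K, N} → {F, H, K, L}.
Read 'c': {F, H, K, L} → {F, H, K, N}.
Read 'c': {F, H, K, N} → {F, H, K, N}.
That set has 4 states.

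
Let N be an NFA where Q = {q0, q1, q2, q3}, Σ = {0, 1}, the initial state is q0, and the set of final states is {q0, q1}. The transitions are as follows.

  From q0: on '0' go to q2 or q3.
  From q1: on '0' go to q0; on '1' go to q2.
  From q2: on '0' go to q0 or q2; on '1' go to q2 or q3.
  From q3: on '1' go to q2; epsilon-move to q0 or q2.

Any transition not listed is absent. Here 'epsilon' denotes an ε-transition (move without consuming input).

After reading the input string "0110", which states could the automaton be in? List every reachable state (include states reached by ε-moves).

{q0, q2, q3}

Start in {q0}.
Read '0': q0→{q2, q3}; union {q2, q3}; ε-closure = {q0, q2, q3}.
Read '1': q0→∅, q2→{q2, q3}, q3→{q2}; union {q2, q3}; ε-closure = {q0, q2, q3}.
Read '1': q0→∅, q2→{q2, q3}, q3→{q2}; union {q2, q3}; ε-closure = {q0, q2, q3}.
Read '0': q0→{q2, q3}, q2→{q0, q2}, q3→∅; now {q0, q2, q3}.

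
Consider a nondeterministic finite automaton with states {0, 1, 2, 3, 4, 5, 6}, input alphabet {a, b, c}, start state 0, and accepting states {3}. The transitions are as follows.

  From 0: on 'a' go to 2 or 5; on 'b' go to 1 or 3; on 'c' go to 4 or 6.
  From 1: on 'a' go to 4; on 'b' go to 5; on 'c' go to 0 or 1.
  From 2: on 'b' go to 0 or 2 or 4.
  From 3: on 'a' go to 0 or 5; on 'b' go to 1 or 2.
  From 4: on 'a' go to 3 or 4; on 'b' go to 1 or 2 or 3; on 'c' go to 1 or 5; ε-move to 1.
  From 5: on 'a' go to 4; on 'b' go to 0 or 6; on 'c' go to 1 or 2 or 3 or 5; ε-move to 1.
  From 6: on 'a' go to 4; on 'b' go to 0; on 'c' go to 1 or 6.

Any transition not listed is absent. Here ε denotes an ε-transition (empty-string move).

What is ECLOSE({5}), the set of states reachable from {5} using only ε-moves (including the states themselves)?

{1, 5}

Begin with {5}.
ε-move 5 → 1; add 1.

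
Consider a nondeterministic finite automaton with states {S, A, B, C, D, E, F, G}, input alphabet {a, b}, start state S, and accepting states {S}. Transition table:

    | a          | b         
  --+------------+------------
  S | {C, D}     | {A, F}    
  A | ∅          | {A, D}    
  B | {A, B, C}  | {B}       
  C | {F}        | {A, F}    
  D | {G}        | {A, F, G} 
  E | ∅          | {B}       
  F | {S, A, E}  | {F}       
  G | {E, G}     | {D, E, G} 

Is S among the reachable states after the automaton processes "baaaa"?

Yes

Start in {S}.
Read 'b': {S} → {A, F}.
Read 'a': {A, F} → {S, A, E}.
Read 'a': {S, A, E} → {C, D}.
Read 'a': {C, D} → {F, G}.
Read 'a': {F, G} → {S, A, E, G}.
State S is in {S, A, E, G}.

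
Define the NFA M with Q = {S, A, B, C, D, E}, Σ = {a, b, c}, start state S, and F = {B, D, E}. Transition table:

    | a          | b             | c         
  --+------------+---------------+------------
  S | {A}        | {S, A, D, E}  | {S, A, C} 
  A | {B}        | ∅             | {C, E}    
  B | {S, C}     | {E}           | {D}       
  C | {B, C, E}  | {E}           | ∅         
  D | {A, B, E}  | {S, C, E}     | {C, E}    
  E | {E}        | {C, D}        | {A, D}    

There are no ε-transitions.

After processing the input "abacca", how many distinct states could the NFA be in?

Start in {S}.
Read 'a': {S} → {A}.
Read 'b': {A} → ∅.
The set is empty and remains empty for the remaining 4 symbols.
That set has 0 states.

0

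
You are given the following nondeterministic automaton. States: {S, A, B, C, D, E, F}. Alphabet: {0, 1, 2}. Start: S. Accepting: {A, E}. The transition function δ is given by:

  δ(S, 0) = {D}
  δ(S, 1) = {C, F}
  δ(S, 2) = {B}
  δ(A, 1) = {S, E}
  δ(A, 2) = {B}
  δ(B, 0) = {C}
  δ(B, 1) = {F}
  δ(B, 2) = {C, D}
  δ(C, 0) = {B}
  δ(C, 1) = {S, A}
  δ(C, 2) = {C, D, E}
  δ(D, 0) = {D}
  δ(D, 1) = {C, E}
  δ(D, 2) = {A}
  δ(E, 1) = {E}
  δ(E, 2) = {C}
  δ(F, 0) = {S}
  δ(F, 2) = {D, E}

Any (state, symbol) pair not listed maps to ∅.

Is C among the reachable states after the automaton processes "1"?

Yes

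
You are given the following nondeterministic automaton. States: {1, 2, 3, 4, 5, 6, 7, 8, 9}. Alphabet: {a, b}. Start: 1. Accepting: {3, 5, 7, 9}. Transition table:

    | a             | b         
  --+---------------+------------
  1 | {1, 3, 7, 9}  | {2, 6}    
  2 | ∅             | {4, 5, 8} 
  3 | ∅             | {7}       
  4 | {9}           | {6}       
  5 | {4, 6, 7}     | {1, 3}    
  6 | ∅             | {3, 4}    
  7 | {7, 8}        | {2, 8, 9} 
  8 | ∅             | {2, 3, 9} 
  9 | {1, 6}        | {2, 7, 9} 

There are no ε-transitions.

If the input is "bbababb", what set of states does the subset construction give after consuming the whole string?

Start in {1}.
Read 'b': 1→{2, 6}; now {2, 6}.
Read 'b': 2→{4, 5, 8}, 6→{3, 4}; now {3, 4, 5, 8}.
Read 'a': 3→∅, 4→{9}, 5→{4, 6, 7}, 8→∅; now {4, 6, 7, 9}.
Read 'b': 4→{6}, 6→{3, 4}, 7→{2, 8, 9}, 9→{2, 7, 9}; now {2, 3, 4, 6, 7, 8, 9}.
Read 'a': 2→∅, 3→∅, 4→{9}, 6→∅, 7→{7, 8}, 8→∅, 9→{1, 6}; now {1, 6, 7, 8, 9}.
Read 'b': 1→{2, 6}, 6→{3, 4}, 7→{2, 8, 9}, 8→{2, 3, 9}, 9→{2, 7, 9}; now {2, 3, 4, 6, 7, 8, 9}.
Read 'b': 2→{4, 5, 8}, 3→{7}, 4→{6}, 6→{3, 4}, 7→{2, 8, 9}, 8→{2, 3, 9}, 9→{2, 7, 9}; now {2, 3, 4, 5, 6, 7, 8, 9}.

{2, 3, 4, 5, 6, 7, 8, 9}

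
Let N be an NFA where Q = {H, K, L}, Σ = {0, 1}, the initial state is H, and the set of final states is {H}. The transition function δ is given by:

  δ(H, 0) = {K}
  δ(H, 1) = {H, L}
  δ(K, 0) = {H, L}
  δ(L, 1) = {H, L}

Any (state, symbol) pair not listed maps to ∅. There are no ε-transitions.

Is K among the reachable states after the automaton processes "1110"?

Start in {H}.
Read '1': {H} → {H, L}.
Read '1': {H, L} → {H, L}.
Read '1': {H, L} → {H, L}.
Read '0': {H, L} → {K}.
State K is in {K}.

Yes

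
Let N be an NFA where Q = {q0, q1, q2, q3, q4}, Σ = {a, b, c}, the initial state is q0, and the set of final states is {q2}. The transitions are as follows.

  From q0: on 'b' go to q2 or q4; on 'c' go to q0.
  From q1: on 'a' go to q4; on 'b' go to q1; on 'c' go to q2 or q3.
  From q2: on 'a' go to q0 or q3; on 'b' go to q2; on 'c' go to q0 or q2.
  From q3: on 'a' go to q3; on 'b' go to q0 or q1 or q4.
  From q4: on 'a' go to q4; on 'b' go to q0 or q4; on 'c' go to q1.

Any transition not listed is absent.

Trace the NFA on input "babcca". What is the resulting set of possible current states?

{q0, q3}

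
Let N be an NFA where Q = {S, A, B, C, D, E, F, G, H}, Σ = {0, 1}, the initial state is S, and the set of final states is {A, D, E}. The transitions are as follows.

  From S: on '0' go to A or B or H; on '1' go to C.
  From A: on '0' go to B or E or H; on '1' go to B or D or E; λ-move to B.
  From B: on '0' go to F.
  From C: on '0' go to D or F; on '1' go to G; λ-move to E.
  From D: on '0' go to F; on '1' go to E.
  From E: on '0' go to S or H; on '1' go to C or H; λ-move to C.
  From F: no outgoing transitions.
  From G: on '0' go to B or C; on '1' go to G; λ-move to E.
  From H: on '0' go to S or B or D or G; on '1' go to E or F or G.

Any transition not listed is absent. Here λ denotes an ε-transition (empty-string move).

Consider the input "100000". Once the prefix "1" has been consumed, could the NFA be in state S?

Start in {S}.
Read '1': S→{C}; union {C}; ε-closure = {C, E}.
State S is not in {C, E}.

No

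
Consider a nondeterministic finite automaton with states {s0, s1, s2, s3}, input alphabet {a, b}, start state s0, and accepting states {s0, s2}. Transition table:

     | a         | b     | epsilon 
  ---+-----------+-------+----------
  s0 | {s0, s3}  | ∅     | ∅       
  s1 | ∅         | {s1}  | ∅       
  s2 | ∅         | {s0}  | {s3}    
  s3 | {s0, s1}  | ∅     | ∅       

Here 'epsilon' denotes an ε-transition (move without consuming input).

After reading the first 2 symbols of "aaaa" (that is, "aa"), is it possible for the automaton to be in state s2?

No

Start in {s0}.
Read 'a': s0→{s0, s3}; now {s0, s3}.
Read 'a': s0→{s0, s3}, s3→{s0, s1}; now {s0, s1, s3}.
State s2 is not in {s0, s1, s3}.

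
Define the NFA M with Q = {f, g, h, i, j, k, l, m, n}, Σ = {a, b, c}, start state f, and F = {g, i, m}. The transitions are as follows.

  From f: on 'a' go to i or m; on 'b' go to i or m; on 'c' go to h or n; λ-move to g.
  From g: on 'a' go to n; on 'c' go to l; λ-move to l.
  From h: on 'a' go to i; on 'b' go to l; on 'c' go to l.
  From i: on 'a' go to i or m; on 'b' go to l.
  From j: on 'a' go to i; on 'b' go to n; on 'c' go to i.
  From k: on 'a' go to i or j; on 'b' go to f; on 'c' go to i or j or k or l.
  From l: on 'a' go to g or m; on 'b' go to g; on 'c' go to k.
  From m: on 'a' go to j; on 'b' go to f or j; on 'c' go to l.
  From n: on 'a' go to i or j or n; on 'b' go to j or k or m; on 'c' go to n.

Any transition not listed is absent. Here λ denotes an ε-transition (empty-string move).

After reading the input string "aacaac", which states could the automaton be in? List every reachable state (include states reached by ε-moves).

Start: ε-closure({f}) = {f, g, l}.
Read 'a': {f, g, l} → {g, i, l, m, n}.
Read 'a': {g, i, l, m, n} → {g, i, j, l, m, n}.
Read 'c': {g, i, j, l, m, n} → {i, k, l, n}.
Read 'a': {i, k, l, n} → {g, i, j, l, m, n}.
Read 'a': {g, i, j, l, m, n} → {g, i, j, l, m, n}.
Read 'c': {g, i, j, l, m, n} → {i, k, l, n}.

{i, k, l, n}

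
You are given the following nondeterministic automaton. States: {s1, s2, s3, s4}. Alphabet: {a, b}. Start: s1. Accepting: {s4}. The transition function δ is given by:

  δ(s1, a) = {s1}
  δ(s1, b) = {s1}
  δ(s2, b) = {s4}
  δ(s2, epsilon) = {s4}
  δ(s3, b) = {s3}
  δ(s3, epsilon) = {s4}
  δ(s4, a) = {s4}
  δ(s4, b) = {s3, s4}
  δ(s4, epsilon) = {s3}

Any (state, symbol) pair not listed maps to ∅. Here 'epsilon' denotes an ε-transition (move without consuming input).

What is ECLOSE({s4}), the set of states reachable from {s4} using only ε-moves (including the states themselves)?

{s3, s4}

Begin with {s4}.
ε-move s4 → s3; add s3.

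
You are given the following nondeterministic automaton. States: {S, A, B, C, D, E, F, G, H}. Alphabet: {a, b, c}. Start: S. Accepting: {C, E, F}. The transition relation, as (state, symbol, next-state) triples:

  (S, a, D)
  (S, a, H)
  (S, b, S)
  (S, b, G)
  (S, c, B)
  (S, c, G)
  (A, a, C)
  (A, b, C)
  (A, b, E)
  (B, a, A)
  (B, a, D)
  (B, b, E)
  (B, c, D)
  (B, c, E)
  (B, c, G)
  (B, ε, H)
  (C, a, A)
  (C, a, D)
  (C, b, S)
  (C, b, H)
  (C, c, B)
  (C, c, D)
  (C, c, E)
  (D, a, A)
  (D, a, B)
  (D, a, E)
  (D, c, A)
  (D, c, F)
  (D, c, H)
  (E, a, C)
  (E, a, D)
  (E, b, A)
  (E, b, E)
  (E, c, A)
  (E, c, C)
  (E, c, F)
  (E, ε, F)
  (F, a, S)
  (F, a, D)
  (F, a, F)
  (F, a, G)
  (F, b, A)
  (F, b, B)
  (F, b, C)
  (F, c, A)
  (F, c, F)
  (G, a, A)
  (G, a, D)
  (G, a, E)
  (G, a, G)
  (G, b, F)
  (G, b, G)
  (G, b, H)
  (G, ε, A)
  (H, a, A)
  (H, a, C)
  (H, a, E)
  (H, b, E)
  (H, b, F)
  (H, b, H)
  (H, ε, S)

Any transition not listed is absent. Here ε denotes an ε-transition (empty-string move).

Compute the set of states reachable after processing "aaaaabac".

Start in {S}.
Read 'a': S→{D, H}; union {D, H}; ε-closure = {S, D, H}.
Read 'a': S→{D, H}, D→{A, B, E}, H→{A, C, E}; union {A, B, C, D, E, H}; ε-closure = {S, A, B, C, D, E, F, H}.
Read 'a': S→{D, H}, A→{C}, B→{A, D}, C→{A, D}, D→{A, B, E}, E→{C, D}, F→{S, D, F, G}, H→{A, C, E}; now {S, A, B, C, D, E, F, G, H}.
Read 'a': S→{D, H}, A→{C}, B→{A, D}, C→{A, D}, D→{A, B, E}, E→{C, D}, F→{S, D, F, G}, G→{A, D, E, G}, H→{A, C, E}; now {S, A, B, C, D, E, F, G, H}.
Read 'a': S→{D, H}, A→{C}, B→{A, D}, C→{A, D}, D→{A, B, E}, E→{C, D}, F→{S, D, F, G}, G→{A, D, E, G}, H→{A, C, E}; now {S, A, B, C, D, E, F, G, H}.
Read 'b': S→{S, G}, A→{C, E}, B→{E}, C→{S, H}, D→∅, E→{A, E}, F→{A, B, C}, G→{F, G, H}, H→{E, F, H}; now {S, A, B, C, E, F, G, H}.
Read 'a': S→{D, H}, A→{C}, B→{A, D}, C→{A, D}, E→{C, D}, F→{S, D, F, G}, G→{A, D, E, G}, H→{A, C, E}; now {S, A, C, D, E, F, G, H}.
Read 'c': S→{B, G}, A→∅, C→{B, D, E}, D→{A, F, H}, E→{A, C, F}, F→{A, F}, G→∅, H→∅; union {A, B, C, D, E, F, G, H}; ε-closure = {S, A, B, C, D, E, F, G, H}.

{S, A, B, C, D, E, F, G, H}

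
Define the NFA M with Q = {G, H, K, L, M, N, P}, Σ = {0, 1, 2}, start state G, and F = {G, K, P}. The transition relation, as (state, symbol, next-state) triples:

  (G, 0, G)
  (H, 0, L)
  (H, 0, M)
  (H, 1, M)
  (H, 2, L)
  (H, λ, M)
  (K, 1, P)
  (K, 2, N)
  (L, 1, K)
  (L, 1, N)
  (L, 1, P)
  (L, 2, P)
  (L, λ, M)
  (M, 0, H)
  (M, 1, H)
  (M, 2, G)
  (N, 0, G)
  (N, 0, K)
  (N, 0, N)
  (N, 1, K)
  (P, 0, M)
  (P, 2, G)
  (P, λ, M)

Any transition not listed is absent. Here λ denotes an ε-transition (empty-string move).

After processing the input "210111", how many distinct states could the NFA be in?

0

Start in {G}.
Read '2': {G} → ∅.
The set is empty and remains empty for the remaining 5 symbols.
That set has 0 states.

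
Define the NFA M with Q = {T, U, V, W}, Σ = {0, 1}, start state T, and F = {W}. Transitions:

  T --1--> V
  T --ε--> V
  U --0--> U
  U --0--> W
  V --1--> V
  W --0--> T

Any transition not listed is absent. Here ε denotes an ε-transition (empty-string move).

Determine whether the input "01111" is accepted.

Start: ε-closure({T}) = {T, V}.
Read '0': T→∅, V→∅; now ∅.
The set is empty and remains empty for the remaining 4 symbols.
The final set ∅ contains no accepting state.

No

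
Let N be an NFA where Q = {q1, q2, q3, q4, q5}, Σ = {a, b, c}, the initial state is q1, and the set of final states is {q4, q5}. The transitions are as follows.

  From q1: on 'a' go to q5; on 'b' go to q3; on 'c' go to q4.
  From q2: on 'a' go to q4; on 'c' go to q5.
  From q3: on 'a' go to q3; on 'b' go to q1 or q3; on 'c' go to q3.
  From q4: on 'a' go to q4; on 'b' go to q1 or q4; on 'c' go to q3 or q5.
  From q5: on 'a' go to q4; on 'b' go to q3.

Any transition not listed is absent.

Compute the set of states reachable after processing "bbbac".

Start in {q1}.
Read 'b': {q1} → {q3}.
Read 'b': {q3} → {q1, q3}.
Read 'b': {q1, q3} → {q1, q3}.
Read 'a': {q1, q3} → {q3, q5}.
Read 'c': {q3, q5} → {q3}.

{q3}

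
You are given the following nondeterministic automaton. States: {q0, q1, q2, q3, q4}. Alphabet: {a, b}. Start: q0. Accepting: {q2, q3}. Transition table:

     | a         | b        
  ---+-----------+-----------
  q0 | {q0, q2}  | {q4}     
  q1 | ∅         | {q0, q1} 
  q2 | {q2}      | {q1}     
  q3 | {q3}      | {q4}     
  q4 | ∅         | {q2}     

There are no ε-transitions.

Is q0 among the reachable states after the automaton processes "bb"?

No

Start in {q0}.
Read 'b': {q0} → {q4}.
Read 'b': {q4} → {q2}.
State q0 is not in {q2}.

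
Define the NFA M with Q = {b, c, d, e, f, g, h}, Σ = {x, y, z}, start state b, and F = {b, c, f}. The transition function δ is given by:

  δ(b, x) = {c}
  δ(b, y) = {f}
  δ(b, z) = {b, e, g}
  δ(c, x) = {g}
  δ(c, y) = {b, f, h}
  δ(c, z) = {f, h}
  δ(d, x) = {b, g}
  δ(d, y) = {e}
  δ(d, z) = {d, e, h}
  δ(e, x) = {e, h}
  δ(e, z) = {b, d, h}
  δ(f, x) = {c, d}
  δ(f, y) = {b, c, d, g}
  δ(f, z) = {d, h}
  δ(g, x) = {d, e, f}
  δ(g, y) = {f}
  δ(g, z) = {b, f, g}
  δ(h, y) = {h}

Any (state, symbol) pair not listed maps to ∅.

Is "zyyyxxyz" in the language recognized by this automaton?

No

Start in {b}.
Read 'z': {b} → {b, e, g}.
Read 'y': {b, e, g} → {f}.
Read 'y': {f} → {b, c, d, g}.
Read 'y': {b, c, d, g} → {b, e, f, h}.
Read 'x': {b, e, f, h} → {c, d, e, h}.
Read 'x': {c, d, e, h} → {b, e, g, h}.
Read 'y': {b, e, g, h} → {f, h}.
Read 'z': {f, h} → {d, h}.
The final set {d, h} contains no accepting state.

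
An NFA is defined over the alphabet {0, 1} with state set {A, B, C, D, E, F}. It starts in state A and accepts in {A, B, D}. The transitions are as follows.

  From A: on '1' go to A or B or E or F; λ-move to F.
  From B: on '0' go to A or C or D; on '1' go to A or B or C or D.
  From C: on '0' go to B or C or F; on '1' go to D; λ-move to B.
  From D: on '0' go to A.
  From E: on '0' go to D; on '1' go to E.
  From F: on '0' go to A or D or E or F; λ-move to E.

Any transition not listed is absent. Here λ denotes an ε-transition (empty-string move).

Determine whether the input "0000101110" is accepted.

Yes

Start: ε-closure({A}) = {A, E, F}.
Read '0': A→∅, E→{D}, F→{A, D, E, F}; now {A, D, E, F}.
Read '0': A→∅, D→{A}, E→{D}, F→{A, D, E, F}; now {A, D, E, F}.
Read '0': A→∅, D→{A}, E→{D}, F→{A, D, E, F}; now {A, D, E, F}.
Read '0': A→∅, D→{A}, E→{D}, F→{A, D, E, F}; now {A, D, E, F}.
Read '1': A→{A, B, E, F}, D→∅, E→{E}, F→∅; now {A, B, E, F}.
Read '0': A→∅, B→{A, C, D}, E→{D}, F→{A, D, E, F}; union {A, C, D, E, F}; ε-closure = {A, B, C, D, E, F}.
Read '1': A→{A, B, E, F}, B→{A, B, C, D}, C→{D}, D→∅, E→{E}, F→∅; now {A, B, C, D, E, F}.
Read '1': A→{A, B, E, F}, B→{A, B, C, D}, C→{D}, D→∅, E→{E}, F→∅; now {A, B, C, D, E, F}.
Read '1': A→{A, B, E, F}, B→{A, B, C, D}, C→{D}, D→∅, E→{E}, F→∅; now {A, B, C, D, E, F}.
Read '0': A→∅, B→{A, C, D}, C→{B, C, F}, D→{A}, E→{D}, F→{A, D, E, F}; now {A, B, C, D, E, F}.
The final set {A, B, C, D, E, F} contains the accepting states A, B, D.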